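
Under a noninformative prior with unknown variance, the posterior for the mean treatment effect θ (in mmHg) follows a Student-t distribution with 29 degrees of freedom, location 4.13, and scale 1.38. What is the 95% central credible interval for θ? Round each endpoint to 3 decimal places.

[1.308, 6.952]

The t_29 distribution is symmetric; the 95% interval is 4.13 ± t·1.38 with t_{0.975,29} = 2.045.
Half-width: 2.045 × 1.38 = 2.822.
4.13 − 2.822 = 1.308; 4.13 + 2.822 = 6.952.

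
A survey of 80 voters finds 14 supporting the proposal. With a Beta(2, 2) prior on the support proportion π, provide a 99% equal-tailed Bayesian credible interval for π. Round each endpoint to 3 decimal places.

[0.096, 0.313]

Posterior: Beta(2+14, 2+66) = Beta(16, 68).
Equal-tailed 99% interval: the 0.005 and 0.995 quantiles of Beta(16, 68).
Posterior mean ≈ 0.190, SD ≈ 0.043; a Normal approximation gives roughly [0.081, 0.300].
Exact: F⁻¹(0.005) = 0.096; F⁻¹(0.995) = 0.313.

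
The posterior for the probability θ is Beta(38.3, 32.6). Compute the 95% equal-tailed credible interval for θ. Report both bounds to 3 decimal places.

[0.424, 0.654]

Posterior: Beta(38.3, 32.6).
Equal-tailed 95% interval: the 0.025 and 0.975 quantiles of Beta(38.3, 32.6).
Posterior mean ≈ 0.540, SD ≈ 0.059; a Normal approximation gives roughly [0.425, 0.655].
Exact: F⁻¹(0.025) = 0.424; F⁻¹(0.975) = 0.654.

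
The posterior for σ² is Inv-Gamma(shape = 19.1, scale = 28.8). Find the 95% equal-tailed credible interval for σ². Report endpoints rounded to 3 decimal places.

Inverse-Gamma(19.1, 28.8) quantiles: F⁻¹(0.025) and F⁻¹(0.975).
Equivalently, 1/σ² ~ Gamma(19.1, rate = 28.8); invert its 0.975 and 0.025 quantiles.
Posterior mean ≈ 1.591, SD ≈ 0.385; a Normal approximation gives roughly [0.837, 2.345].
Exact: lower = 1.008; upper = 2.501.

[1.008, 2.501]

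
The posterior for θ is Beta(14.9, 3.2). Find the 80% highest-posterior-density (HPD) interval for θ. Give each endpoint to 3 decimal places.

[0.734, 0.947]

The posterior is unimodal and skewed, so the HPD interval has equal density at both endpoints and is the shortest 80% interval.
Solving f(0.734) = f(0.947) with F(0.947) − F(0.734) = 0.80 gives [0.734, 0.947].
For comparison, the equal-tailed interval is [0.704, 0.926]; the HPD is narrower and shifted toward the mode.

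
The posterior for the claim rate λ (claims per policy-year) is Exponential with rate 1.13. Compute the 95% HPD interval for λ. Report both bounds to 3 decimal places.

The exponential density is strictly decreasing on [0, ∞), so the HPD interval is anchored at 0: [0, q] with P(λ ≤ q) = 0.95.
q = −ln(1 − 0.95) / 1.13 = 2.9957 / 1.13 = 2.651.

[0.000, 2.651]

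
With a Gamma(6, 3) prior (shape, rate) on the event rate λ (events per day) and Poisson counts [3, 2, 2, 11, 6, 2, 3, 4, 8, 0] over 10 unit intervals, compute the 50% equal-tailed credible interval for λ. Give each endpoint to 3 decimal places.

Posterior: Gamma(6+41, 3+10) = Gamma(47, 13) (shape, rate).
Equal-tailed 50% interval: Gamma(47, 13) quantiles at 0.25 and 0.75.
Posterior mean ≈ 3.615, SD ≈ 0.527; a Normal approximation gives roughly [3.260, 3.971].
Exact: lower = 3.247; upper = 3.956.

[3.247, 3.956]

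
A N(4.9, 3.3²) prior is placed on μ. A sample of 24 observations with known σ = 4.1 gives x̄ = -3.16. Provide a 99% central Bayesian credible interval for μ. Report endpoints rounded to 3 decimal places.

Posterior precision = 1/3.3² + 24/4.1² = 0.0918 + 1.4277 = 1.5195, so posterior SD = 0.8112.
Posterior mean = (4.9/3.3² + 24·-3.16/4.1²) / 1.5195 = -2.6729.
Interval: -2.6729 ± 2.576 × 0.8112 → [-4.763, -0.583].

[-4.763, -0.583]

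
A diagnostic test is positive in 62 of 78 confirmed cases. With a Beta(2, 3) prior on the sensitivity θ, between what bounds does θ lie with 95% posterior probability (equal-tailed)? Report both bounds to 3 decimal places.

Posterior: Beta(2+62, 3+16) = Beta(64, 19).
Equal-tailed 95% interval: the 0.025 and 0.975 quantiles of Beta(64, 19).
Posterior mean ≈ 0.771, SD ≈ 0.046; a Normal approximation gives roughly [0.681, 0.861].
Exact: F⁻¹(0.025) = 0.675; F⁻¹(0.975) = 0.854.

[0.675, 0.854]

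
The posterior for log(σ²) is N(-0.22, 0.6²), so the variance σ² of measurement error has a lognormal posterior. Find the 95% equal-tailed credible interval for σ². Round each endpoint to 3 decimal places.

On the log scale the 95% interval is -0.22 ± 1.960 × 0.6 = [-1.3960, 0.9560].
Exponentiate: [e^-1.3960, e^0.9560] = [0.248, 2.601].

[0.248, 2.601]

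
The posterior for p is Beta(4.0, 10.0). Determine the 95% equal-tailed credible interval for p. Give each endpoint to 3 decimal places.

Posterior: Beta(4.0, 10.0).
Equal-tailed 95% interval: the 0.025 and 0.975 quantiles of Beta(4.0, 10.0).
Posterior mean ≈ 0.286, SD ≈ 0.117; a Normal approximation gives roughly [0.057, 0.514].
Exact: F⁻¹(0.025) = 0.091; F⁻¹(0.975) = 0.538.

[0.091, 0.538]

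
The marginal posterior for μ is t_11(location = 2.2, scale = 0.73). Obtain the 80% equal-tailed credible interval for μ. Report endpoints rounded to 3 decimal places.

The t_11 distribution is symmetric; the 80% interval is 2.2 ± t·0.73 with t_{0.9,11} = 1.363.
Half-width: 1.363 × 0.73 = 0.995.
2.2 − 0.995 = 1.205; 2.2 + 0.995 = 3.195.

[1.205, 3.195]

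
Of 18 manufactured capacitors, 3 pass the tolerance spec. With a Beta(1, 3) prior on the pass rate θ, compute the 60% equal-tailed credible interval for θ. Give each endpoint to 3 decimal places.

Posterior: Beta(1+3, 3+15) = Beta(4, 18).
Equal-tailed 60% interval: the 0.2 and 0.8 quantiles of Beta(4, 18).
Posterior mean ≈ 0.182, SD ≈ 0.080; a Normal approximation gives roughly [0.114, 0.250].
Exact: F⁻¹(0.2) = 0.111; F⁻¹(0.8) = 0.247.

[0.111, 0.247]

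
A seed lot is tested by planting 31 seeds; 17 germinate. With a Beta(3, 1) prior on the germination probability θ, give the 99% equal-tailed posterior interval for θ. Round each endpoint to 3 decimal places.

Posterior: Beta(3+17, 1+14) = Beta(20, 15).
Equal-tailed 99% interval: the 0.005 and 0.995 quantiles of Beta(20, 15).
Posterior mean ≈ 0.571, SD ≈ 0.082; a Normal approximation gives roughly [0.359, 0.784].
Exact: F⁻¹(0.005) = 0.357; F⁻¹(0.995) = 0.771.

[0.357, 0.771]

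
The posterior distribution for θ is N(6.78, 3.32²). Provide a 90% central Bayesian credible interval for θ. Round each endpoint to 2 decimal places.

The posterior is symmetric, so the 90% equal-tailed interval is θ = 6.78 ± z·3.32 with z = 1.645.
Half-width: 1.645 × 3.32 = 5.46.
6.78 − 5.46 = 1.32; 6.78 + 5.46 = 12.24.

[1.32, 12.24]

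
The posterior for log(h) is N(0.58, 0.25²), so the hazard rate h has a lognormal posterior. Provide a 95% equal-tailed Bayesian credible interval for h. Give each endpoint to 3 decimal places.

On the log scale the 95% interval is 0.58 ± 1.960 × 0.25 = [0.0900, 1.0700].
Exponentiate: [e^0.0900, e^1.0700] = [1.094, 2.915].

[1.094, 2.915]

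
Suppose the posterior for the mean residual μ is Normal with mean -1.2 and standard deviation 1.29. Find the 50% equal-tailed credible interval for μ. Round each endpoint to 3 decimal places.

The posterior is symmetric, so the 50% equal-tailed interval is μ = -1.2 ± z·1.29 with z = 0.674.
Half-width: 0.674 × 1.29 = 0.870.
-1.2 − 0.870 = -2.070; -1.2 + 0.870 = -0.330.

[-2.070, -0.330]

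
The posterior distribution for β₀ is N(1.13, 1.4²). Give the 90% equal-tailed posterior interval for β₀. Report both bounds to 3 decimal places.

The posterior is symmetric, so the 90% equal-tailed interval is β₀ = 1.13 ± z·1.4 with z = 1.645.
Half-width: 1.645 × 1.4 = 2.303.
1.13 − 2.303 = -1.173; 1.13 + 2.303 = 3.433.

[-1.173, 3.433]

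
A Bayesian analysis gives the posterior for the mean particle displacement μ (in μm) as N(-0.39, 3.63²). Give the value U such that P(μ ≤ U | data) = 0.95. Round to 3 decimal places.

5.581

Need U with P(μ ≤ U) = 0.95: U = -0.39 + z_{0.05}·3.63.
z = 1.645; U = -0.39 + 1.645 × 3.63 = 5.581.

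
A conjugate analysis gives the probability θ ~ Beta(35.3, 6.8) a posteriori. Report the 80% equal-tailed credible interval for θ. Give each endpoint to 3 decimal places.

[0.763, 0.906]

Posterior: Beta(35.3, 6.8).
Equal-tailed 80% interval: the 0.1 and 0.9 quantiles of Beta(35.3, 6.8).
Posterior mean ≈ 0.838, SD ≈ 0.056; a Normal approximation gives roughly [0.767, 0.910].
Exact: F⁻¹(0.1) = 0.763; F⁻¹(0.9) = 0.906.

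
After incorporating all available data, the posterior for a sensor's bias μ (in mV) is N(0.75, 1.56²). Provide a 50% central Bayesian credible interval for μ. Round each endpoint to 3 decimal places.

[-0.302, 1.802]

The posterior is symmetric, so the 50% equal-tailed interval is μ = 0.75 ± z·1.56 with z = 0.674.
Half-width: 0.674 × 1.56 = 1.052.
0.75 − 1.052 = -0.302; 0.75 + 1.052 = 1.802.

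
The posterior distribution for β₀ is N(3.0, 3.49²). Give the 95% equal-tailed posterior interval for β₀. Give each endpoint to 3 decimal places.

The posterior is symmetric, so the 95% equal-tailed interval is β₀ = 3.0 ± z·3.49 with z = 1.960.
Half-width: 1.960 × 3.49 = 6.840.
3.0 − 6.840 = -3.840; 3.0 + 6.840 = 9.840.

[-3.840, 9.840]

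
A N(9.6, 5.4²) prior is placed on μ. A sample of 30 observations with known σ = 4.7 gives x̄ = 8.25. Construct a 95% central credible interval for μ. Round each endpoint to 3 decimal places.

Posterior precision = 1/5.4² + 30/4.7² = 0.0343 + 1.3581 = 1.3924, so posterior SD = 0.8475.
Posterior mean = (9.6/5.4² + 30·8.25/4.7²) / 1.3924 = 8.2832.
Interval: 8.2832 ± 1.960 × 0.8475 → [6.622, 9.944].

[6.622, 9.944]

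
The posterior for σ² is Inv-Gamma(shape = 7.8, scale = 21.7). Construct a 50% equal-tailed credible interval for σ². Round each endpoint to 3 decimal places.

[2.294, 3.754]

Inverse-Gamma(7.8, 21.7) quantiles: F⁻¹(0.25) and F⁻¹(0.75).
Equivalently, 1/σ² ~ Gamma(7.8, rate = 21.7); invert its 0.75 and 0.25 quantiles.
Posterior mean ≈ 3.191, SD ≈ 1.325; a Normal approximation gives roughly [2.297, 4.085].
Exact: lower = 2.294; upper = 3.754.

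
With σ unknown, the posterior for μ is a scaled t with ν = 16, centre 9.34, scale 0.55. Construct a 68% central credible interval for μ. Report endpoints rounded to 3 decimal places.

[8.776, 9.904]

The t_16 distribution is symmetric; the 68% interval is 9.34 ± t·0.55 with t_{0.84,16} = 1.026.
Half-width: 1.026 × 0.55 = 0.564.
9.34 − 0.564 = 8.776; 9.34 + 0.564 = 9.904.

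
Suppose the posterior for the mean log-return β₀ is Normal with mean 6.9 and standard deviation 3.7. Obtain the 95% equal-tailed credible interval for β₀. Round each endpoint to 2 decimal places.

[-0.35, 14.15]

The posterior is symmetric, so the 95% equal-tailed interval is β₀ = 6.9 ± z·3.7 with z = 1.960.
Half-width: 1.960 × 3.7 = 7.25.
6.9 − 7.25 = -0.35; 6.9 + 7.25 = 14.15.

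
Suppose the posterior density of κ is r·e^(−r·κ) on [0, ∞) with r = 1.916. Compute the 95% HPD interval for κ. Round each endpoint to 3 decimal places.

The exponential density is strictly decreasing on [0, ∞), so the HPD interval is anchored at 0: [0, q] with P(κ ≤ q) = 0.95.
q = −ln(1 − 0.95) / 1.916 = 2.9957 / 1.916 = 1.564.

[0.000, 1.564]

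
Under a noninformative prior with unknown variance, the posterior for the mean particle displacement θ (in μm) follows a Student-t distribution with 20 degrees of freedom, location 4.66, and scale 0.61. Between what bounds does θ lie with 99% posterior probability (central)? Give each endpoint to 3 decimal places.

The t_20 distribution is symmetric; the 99% interval is 4.66 ± t·0.61 with t_{0.995,20} = 2.845.
Half-width: 2.845 × 0.61 = 1.736.
4.66 − 1.736 = 2.924; 4.66 + 1.736 = 6.396.

[2.924, 6.396]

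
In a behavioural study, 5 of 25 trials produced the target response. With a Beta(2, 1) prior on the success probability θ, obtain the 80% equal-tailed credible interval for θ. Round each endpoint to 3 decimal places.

[0.151, 0.358]

Posterior: Beta(2+5, 1+20) = Beta(7, 21).
Equal-tailed 80% interval: the 0.1 and 0.9 quantiles of Beta(7, 21).
Posterior mean ≈ 0.250, SD ≈ 0.080; a Normal approximation gives roughly [0.147, 0.353].
Exact: F⁻¹(0.1) = 0.151; F⁻¹(0.9) = 0.358.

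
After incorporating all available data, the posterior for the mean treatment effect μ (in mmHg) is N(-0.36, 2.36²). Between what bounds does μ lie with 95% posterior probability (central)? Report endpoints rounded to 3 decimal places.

[-4.986, 4.266]

The posterior is symmetric, so the 95% equal-tailed interval is μ = -0.36 ± z·2.36 with z = 1.960.
Half-width: 1.960 × 2.36 = 4.626.
-0.36 − 4.626 = -4.986; -0.36 + 4.626 = 4.266.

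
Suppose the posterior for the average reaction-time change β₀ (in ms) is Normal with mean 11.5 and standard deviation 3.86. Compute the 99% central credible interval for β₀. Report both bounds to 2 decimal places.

The posterior is symmetric, so the 99% equal-tailed interval is β₀ = 11.5 ± z·3.86 with z = 2.576.
Half-width: 2.576 × 3.86 = 9.94.
11.5 − 9.94 = 1.56; 11.5 + 9.94 = 21.44.

[1.56, 21.44]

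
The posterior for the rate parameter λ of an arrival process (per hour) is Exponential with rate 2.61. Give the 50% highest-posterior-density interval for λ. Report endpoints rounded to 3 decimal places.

[0.000, 0.266]

The exponential density is strictly decreasing on [0, ∞), so the HPD interval is anchored at 0: [0, q] with P(λ ≤ q) = 0.50.
q = −ln(1 − 0.50) / 2.61 = 0.6931 / 2.61 = 0.266.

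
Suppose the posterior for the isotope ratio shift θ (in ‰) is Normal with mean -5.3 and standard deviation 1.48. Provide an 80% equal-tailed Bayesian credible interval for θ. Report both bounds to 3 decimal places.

[-7.197, -3.403]

The posterior is symmetric, so the 80% equal-tailed interval is θ = -5.3 ± z·1.48 with z = 1.282.
Half-width: 1.282 × 1.48 = 1.897.
-5.3 − 1.897 = -7.197; -5.3 + 1.897 = -3.403.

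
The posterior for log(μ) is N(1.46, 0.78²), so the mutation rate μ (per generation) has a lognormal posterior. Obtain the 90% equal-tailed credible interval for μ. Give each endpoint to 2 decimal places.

On the log scale the 90% interval is 1.46 ± 1.645 × 0.78 = [0.1770, 2.7430].
Exponentiate: [e^0.1770, e^2.7430] = [1.19, 15.53].

[1.19, 15.53]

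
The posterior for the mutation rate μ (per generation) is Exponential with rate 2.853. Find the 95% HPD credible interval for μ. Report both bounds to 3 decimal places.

[0.000, 1.050]

The exponential density is strictly decreasing on [0, ∞), so the HPD interval is anchored at 0: [0, q] with P(μ ≤ q) = 0.95.
q = −ln(1 − 0.95) / 2.853 = 2.9957 / 2.853 = 1.050.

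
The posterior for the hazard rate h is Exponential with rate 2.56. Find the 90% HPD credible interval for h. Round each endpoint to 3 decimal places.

The exponential density is strictly decreasing on [0, ∞), so the HPD interval is anchored at 0: [0, q] with P(h ≤ q) = 0.90.
q = −ln(1 − 0.90) / 2.56 = 2.3026 / 2.56 = 0.899.

[0.000, 0.899]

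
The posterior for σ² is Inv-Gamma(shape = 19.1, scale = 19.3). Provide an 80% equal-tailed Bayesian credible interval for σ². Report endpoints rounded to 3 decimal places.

Inverse-Gamma(19.1, 19.3) quantiles: F⁻¹(0.1) and F⁻¹(0.9).
Equivalently, 1/σ² ~ Gamma(19.1, rate = 19.3); invert its 0.9 and 0.1 quantiles.
Posterior mean ≈ 1.066, SD ≈ 0.258; a Normal approximation gives roughly [0.736, 1.397].
Exact: lower = 0.776; upper = 1.403.

[0.776, 1.403]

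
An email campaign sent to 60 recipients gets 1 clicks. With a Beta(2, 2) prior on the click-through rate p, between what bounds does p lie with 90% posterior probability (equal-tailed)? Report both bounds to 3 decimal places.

[0.013, 0.097]

Posterior: Beta(2+1, 2+59) = Beta(3, 61).
Equal-tailed 90% interval: the 0.05 and 0.95 quantiles of Beta(3, 61).
Posterior mean ≈ 0.047, SD ≈ 0.026; a Normal approximation gives roughly [0.004, 0.090].
Exact: F⁻¹(0.05) = 0.013; F⁻¹(0.95) = 0.097.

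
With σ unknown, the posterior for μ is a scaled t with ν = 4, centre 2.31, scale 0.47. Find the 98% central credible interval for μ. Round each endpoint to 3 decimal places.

[0.549, 4.071]

The t_4 distribution is symmetric; the 98% interval is 2.31 ± t·0.47 with t_{0.99,4} = 3.747.
Half-width: 3.747 × 0.47 = 1.761.
2.31 − 1.761 = 0.549; 2.31 + 1.761 = 4.071.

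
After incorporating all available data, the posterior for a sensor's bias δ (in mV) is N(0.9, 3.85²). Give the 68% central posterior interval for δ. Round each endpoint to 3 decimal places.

The posterior is symmetric, so the 68% equal-tailed interval is δ = 0.9 ± z·3.85 with z = 0.994.
Half-width: 0.994 × 3.85 = 3.829.
0.9 − 3.829 = -2.929; 0.9 + 3.829 = 4.729.

[-2.929, 4.729]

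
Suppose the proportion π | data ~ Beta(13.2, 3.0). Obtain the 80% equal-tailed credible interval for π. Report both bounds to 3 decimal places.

[0.686, 0.925]

Posterior: Beta(13.2, 3.0).
Equal-tailed 80% interval: the 0.1 and 0.9 quantiles of Beta(13.2, 3.0).
Posterior mean ≈ 0.815, SD ≈ 0.094; a Normal approximation gives roughly [0.695, 0.935].
Exact: F⁻¹(0.1) = 0.686; F⁻¹(0.9) = 0.925.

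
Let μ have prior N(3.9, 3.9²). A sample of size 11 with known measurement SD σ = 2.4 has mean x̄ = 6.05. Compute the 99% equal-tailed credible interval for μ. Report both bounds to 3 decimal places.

[4.146, 7.811]

Posterior precision = 1/3.9² + 11/2.4² = 0.0657 + 1.9097 = 1.9755, so posterior SD = 0.7115.
Posterior mean = (3.9/3.9² + 11·6.05/2.4²) / 1.9755 = 5.9784.
Interval: 5.9784 ± 2.576 × 0.7115 → [4.146, 7.811].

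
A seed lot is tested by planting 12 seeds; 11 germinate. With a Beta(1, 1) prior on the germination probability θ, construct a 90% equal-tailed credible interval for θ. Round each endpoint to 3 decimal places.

[0.684, 0.972]

Posterior: Beta(1+11, 1+1) = Beta(12, 2).
Equal-tailed 90% interval: the 0.05 and 0.95 quantiles of Beta(12, 2).
Posterior mean ≈ 0.857, SD ≈ 0.090; a Normal approximation gives roughly [0.709, 1.006].
Exact: F⁻¹(0.05) = 0.684; F⁻¹(0.95) = 0.972.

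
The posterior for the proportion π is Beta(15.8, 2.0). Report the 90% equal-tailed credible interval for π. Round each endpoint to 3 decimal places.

Posterior: Beta(15.8, 2.0).
Equal-tailed 90% interval: the 0.05 and 0.95 quantiles of Beta(15.8, 2.0).
Posterior mean ≈ 0.888, SD ≈ 0.073; a Normal approximation gives roughly [0.768, 1.007].
Exact: F⁻¹(0.05) = 0.747; F⁻¹(0.95) = 0.978.

[0.747, 0.978]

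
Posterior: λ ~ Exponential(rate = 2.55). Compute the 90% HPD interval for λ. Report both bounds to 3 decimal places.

[0.000, 0.903]

The exponential density is strictly decreasing on [0, ∞), so the HPD interval is anchored at 0: [0, q] with P(λ ≤ q) = 0.90.
q = −ln(1 − 0.90) / 2.55 = 2.3026 / 2.55 = 0.903.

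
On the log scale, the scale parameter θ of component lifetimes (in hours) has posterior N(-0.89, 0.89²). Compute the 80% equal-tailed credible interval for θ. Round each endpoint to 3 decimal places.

On the log scale the 80% interval is -0.89 ± 1.282 × 0.89 = [-2.0306, 0.2506].
Exponentiate: [e^-2.0306, e^0.2506] = [0.131, 1.285].

[0.131, 1.285]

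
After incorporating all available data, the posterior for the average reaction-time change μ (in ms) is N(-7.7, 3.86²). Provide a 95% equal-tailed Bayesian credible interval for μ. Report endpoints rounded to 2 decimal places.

The posterior is symmetric, so the 95% equal-tailed interval is μ = -7.7 ± z·3.86 with z = 1.960.
Half-width: 1.960 × 3.86 = 7.57.
-7.7 − 7.57 = -15.27; -7.7 + 7.57 = -0.13.

[-15.27, -0.13]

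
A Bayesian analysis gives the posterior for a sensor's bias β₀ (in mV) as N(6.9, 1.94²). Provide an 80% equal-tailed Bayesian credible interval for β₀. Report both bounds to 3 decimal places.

[4.414, 9.386]

The posterior is symmetric, so the 80% equal-tailed interval is β₀ = 6.9 ± z·1.94 with z = 1.282.
Half-width: 1.282 × 1.94 = 2.486.
6.9 − 2.486 = 4.414; 6.9 + 2.486 = 9.386.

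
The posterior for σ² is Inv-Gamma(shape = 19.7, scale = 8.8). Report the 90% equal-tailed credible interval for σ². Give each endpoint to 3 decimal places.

Inverse-Gamma(19.7, 8.8) quantiles: F⁻¹(0.05) and F⁻¹(0.95).
Equivalently, 1/σ² ~ Gamma(19.7, rate = 8.8); invert its 0.95 and 0.05 quantiles.
Posterior mean ≈ 0.471, SD ≈ 0.112; a Normal approximation gives roughly [0.287, 0.655].
Exact: lower = 0.320; upper = 0.676.

[0.320, 0.676]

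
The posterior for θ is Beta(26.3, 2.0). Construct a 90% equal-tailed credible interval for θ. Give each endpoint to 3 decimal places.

Posterior: Beta(26.3, 2.0).
Equal-tailed 90% interval: the 0.05 and 0.95 quantiles of Beta(26.3, 2.0).
Posterior mean ≈ 0.929, SD ≈ 0.047; a Normal approximation gives roughly [0.851, 1.007].
Exact: F⁻¹(0.05) = 0.838; F⁻¹(0.95) = 0.987.

[0.838, 0.987]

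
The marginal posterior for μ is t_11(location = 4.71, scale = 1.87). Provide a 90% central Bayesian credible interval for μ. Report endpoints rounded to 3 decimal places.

The t_11 distribution is symmetric; the 90% interval is 4.71 ± t·1.87 with t_{0.95,11} = 1.796.
Half-width: 1.796 × 1.87 = 3.358.
4.71 − 3.358 = 1.352; 4.71 + 3.358 = 8.068.

[1.352, 8.068]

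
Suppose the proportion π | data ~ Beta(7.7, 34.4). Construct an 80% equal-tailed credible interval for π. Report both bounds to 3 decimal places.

[0.111, 0.262]

Posterior: Beta(7.7, 34.4).
Equal-tailed 80% interval: the 0.1 and 0.9 quantiles of Beta(7.7, 34.4).
Posterior mean ≈ 0.183, SD ≈ 0.059; a Normal approximation gives roughly [0.107, 0.258].
Exact: F⁻¹(0.1) = 0.111; F⁻¹(0.9) = 0.262.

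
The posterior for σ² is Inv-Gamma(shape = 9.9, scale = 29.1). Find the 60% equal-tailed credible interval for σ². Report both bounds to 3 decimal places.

Inverse-Gamma(9.9, 29.1) quantiles: F⁻¹(0.2) and F⁻¹(0.8).
Equivalently, 1/σ² ~ Gamma(9.9, rate = 29.1); invert its 0.8 and 0.2 quantiles.
Posterior mean ≈ 3.270, SD ≈ 1.163; a Normal approximation gives roughly [2.291, 4.249].
Exact: lower = 2.346; upper = 4.040.

[2.346, 4.040]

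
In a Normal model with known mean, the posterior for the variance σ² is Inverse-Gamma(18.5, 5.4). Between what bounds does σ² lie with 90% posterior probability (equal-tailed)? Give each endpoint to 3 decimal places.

Inverse-Gamma(18.5, 5.4) quantiles: F⁻¹(0.05) and F⁻¹(0.95).
Equivalently, 1/σ² ~ Gamma(18.5, rate = 5.4); invert its 0.95 and 0.05 quantiles.
Posterior mean ≈ 0.309, SD ≈ 0.076; a Normal approximation gives roughly [0.184, 0.434].
Exact: lower = 0.207; upper = 0.449.

[0.207, 0.449]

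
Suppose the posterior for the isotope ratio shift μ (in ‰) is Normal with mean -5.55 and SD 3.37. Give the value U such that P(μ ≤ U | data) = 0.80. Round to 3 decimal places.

-2.714

Need U with P(μ ≤ U) = 0.80: U = -5.55 + z_{0.2}·3.37.
z = 0.842; U = -5.55 + 0.842 × 3.37 = -2.714.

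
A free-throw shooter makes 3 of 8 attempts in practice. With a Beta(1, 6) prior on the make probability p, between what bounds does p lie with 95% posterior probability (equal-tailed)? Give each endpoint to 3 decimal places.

Posterior: Beta(1+3, 6+5) = Beta(4, 11).
Equal-tailed 95% interval: the 0.025 and 0.975 quantiles of Beta(4, 11).
Posterior mean ≈ 0.267, SD ≈ 0.111; a Normal approximation gives roughly [0.050, 0.483].
Exact: F⁻¹(0.025) = 0.084; F⁻¹(0.975) = 0.508.

[0.084, 0.508]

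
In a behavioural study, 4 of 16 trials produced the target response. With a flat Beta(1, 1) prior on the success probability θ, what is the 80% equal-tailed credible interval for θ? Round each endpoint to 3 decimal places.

[0.151, 0.416]

Posterior: Beta(1+4, 1+12) = Beta(5, 13).
Equal-tailed 80% interval: the 0.1 and 0.9 quantiles of Beta(5, 13).
Posterior mean ≈ 0.278, SD ≈ 0.103; a Normal approximation gives roughly [0.146, 0.409].
Exact: F⁻¹(0.1) = 0.151; F⁻¹(0.9) = 0.416.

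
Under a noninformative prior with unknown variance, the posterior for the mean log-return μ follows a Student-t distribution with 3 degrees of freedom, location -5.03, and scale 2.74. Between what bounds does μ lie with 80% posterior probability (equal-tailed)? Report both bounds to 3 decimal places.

The t_3 distribution is symmetric; the 80% interval is -5.03 ± t·2.74 with t_{0.9,3} = 1.638.
Half-width: 1.638 × 2.74 = 4.487.
-5.03 − 4.487 = -9.517; -5.03 + 4.487 = -0.543.

[-9.517, -0.543]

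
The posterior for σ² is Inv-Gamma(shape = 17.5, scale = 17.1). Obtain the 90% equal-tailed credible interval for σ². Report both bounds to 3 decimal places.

[0.687, 1.522]

Inverse-Gamma(17.5, 17.1) quantiles: F⁻¹(0.05) and F⁻¹(0.95).
Equivalently, 1/σ² ~ Gamma(17.5, rate = 17.1); invert its 0.95 and 0.05 quantiles.
Posterior mean ≈ 1.036, SD ≈ 0.263; a Normal approximation gives roughly [0.603, 1.469].
Exact: lower = 0.687; upper = 1.522.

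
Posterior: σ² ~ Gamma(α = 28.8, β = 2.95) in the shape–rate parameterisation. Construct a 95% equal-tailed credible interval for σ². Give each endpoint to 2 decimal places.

[6.53, 13.64]

Posterior: Gamma(shape 28.8, rate 2.95).
Equal-tailed 95% interval: Gamma(28.8, 2.95) quantiles at 0.025 and 0.975.
Posterior mean ≈ 9.76, SD ≈ 1.82; a Normal approximation gives roughly [6.20, 13.33].
Exact: lower = 6.53; upper = 13.64.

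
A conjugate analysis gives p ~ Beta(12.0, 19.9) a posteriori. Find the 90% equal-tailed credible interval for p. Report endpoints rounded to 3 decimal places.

Posterior: Beta(12.0, 19.9).
Equal-tailed 90% interval: the 0.05 and 0.95 quantiles of Beta(12.0, 19.9).
Posterior mean ≈ 0.376, SD ≈ 0.084; a Normal approximation gives roughly [0.237, 0.515].
Exact: F⁻¹(0.05) = 0.242; F⁻¹(0.95) = 0.520.

[0.242, 0.520]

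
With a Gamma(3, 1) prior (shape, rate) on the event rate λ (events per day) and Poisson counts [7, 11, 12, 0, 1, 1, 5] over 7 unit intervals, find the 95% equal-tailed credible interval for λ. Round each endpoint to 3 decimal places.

Posterior: Gamma(3+37, 1+7) = Gamma(40, 8) (shape, rate).
Equal-tailed 95% interval: Gamma(40, 8) quantiles at 0.025 and 0.975.
Posterior mean ≈ 5.000, SD ≈ 0.791; a Normal approximation gives roughly [3.451, 6.549].
Exact: lower = 3.572; upper = 6.664.

[3.572, 6.664]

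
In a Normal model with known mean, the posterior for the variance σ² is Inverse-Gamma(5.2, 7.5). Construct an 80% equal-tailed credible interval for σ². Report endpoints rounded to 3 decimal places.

[0.909, 2.913]

Inverse-Gamma(5.2, 7.5) quantiles: F⁻¹(0.1) and F⁻¹(0.9).
Equivalently, 1/σ² ~ Gamma(5.2, rate = 7.5); invert its 0.9 and 0.1 quantiles.
Posterior mean ≈ 1.786, SD ≈ 0.998; a Normal approximation gives roughly [0.506, 3.065].
Exact: lower = 0.909; upper = 2.913.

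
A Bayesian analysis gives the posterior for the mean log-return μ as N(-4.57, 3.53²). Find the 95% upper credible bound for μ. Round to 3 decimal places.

1.236

Need U with P(μ ≤ U) = 0.95: U = -4.57 + z_{0.05}·3.53.
z = 1.645; U = -4.57 + 1.645 × 3.53 = 1.236.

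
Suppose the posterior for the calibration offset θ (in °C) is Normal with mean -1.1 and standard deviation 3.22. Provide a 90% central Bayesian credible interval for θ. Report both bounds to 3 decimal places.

The posterior is symmetric, so the 90% equal-tailed interval is θ = -1.1 ± z·3.22 with z = 1.645.
Half-width: 1.645 × 3.22 = 5.296.
-1.1 − 5.296 = -6.396; -1.1 + 5.296 = 4.196.

[-6.396, 4.196]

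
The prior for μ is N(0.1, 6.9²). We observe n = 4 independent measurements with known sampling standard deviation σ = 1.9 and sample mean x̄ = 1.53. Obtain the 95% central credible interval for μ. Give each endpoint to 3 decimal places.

Posterior precision = 1/6.9² + 4/1.9² = 0.0210 + 1.1080 = 1.1290, so posterior SD = 0.9411.
Posterior mean = (0.1/6.9² + 4·1.53/1.9²) / 1.1290 = 1.5034.
Interval: 1.5034 ± 1.960 × 0.9411 → [-0.341, 3.348].

[-0.341, 3.348]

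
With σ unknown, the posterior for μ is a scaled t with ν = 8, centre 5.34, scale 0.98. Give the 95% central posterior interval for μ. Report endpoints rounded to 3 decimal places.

The t_8 distribution is symmetric; the 95% interval is 5.34 ± t·0.98 with t_{0.975,8} = 2.306.
Half-width: 2.306 × 0.98 = 2.260.
5.34 − 2.260 = 3.080; 5.34 + 2.260 = 7.600.

[3.080, 7.600]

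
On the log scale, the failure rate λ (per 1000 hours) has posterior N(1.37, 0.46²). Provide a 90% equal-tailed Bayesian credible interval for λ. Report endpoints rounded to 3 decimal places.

On the log scale the 90% interval is 1.37 ± 1.645 × 0.46 = [0.6134, 2.1266].
Exponentiate: [e^0.6134, e^2.1266] = [1.847, 8.387].

[1.847, 8.387]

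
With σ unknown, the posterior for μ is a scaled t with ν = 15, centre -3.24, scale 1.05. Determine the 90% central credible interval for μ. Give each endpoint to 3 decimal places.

[-5.081, -1.399]

The t_15 distribution is symmetric; the 90% interval is -3.24 ± t·1.05 with t_{0.95,15} = 1.753.
Half-width: 1.753 × 1.05 = 1.841.
-3.24 − 1.841 = -5.081; -3.24 + 1.841 = -1.399.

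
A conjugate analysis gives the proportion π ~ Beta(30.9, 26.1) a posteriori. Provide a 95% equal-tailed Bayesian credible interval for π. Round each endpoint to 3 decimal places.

[0.413, 0.668]

Posterior: Beta(30.9, 26.1).
Equal-tailed 95% interval: the 0.025 and 0.975 quantiles of Beta(30.9, 26.1).
Posterior mean ≈ 0.542, SD ≈ 0.065; a Normal approximation gives roughly [0.414, 0.670].
Exact: F⁻¹(0.025) = 0.413; F⁻¹(0.975) = 0.668.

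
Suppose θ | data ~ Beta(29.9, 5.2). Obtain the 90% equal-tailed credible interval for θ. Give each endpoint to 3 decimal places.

[0.744, 0.937]

Posterior: Beta(29.9, 5.2).
Equal-tailed 90% interval: the 0.05 and 0.95 quantiles of Beta(29.9, 5.2).
Posterior mean ≈ 0.852, SD ≈ 0.059; a Normal approximation gives roughly [0.755, 0.949].
Exact: F⁻¹(0.05) = 0.744; F⁻¹(0.95) = 0.937.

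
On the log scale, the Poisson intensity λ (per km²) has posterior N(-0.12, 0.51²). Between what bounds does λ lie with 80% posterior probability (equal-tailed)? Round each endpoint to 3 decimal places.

On the log scale the 80% interval is -0.12 ± 1.282 × 0.51 = [-0.7736, 0.5336].
Exponentiate: [e^-0.7736, e^0.5336] = [0.461, 1.705].

[0.461, 1.705]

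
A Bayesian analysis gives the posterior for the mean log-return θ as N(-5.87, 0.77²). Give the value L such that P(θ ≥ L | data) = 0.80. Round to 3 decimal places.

-6.518

Need L with P(θ ≥ L) = 0.80: L = -5.87 − z_{0.2}·0.77.
z = 0.842; L = -5.87 − 0.842 × 0.77 = -6.518.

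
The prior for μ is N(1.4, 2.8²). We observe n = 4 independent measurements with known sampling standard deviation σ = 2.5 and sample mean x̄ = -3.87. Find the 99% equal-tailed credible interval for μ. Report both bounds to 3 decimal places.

[-5.934, -0.054]

Posterior precision = 1/2.8² + 4/2.5² = 0.1276 + 0.6400 = 0.7676, so posterior SD = 1.1414.
Posterior mean = (1.4/2.8² + 4·-3.87/2.5²) / 0.7676 = -2.9942.
Interval: -2.9942 ± 2.576 × 1.1414 → [-5.934, -0.054].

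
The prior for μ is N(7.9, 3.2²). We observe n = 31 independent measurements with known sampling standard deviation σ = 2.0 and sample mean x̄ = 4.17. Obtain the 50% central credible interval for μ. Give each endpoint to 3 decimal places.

[3.976, 4.457]

Posterior precision = 1/3.2² + 31/2.0² = 0.0977 + 7.7500 = 7.8477, so posterior SD = 0.3570.
Posterior mean = (7.9/3.2² + 31·4.17/2.0²) / 7.8477 = 4.2164.
Interval: 4.2164 ± 0.674 × 0.3570 → [3.976, 4.457].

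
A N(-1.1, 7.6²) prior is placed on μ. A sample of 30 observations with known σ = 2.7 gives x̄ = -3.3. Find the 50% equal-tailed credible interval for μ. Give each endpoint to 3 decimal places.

Posterior precision = 1/7.6² + 30/2.7² = 0.0173 + 4.1152 = 4.1325, so posterior SD = 0.4919.
Posterior mean = (-1.1/7.6² + 30·-3.3/2.7²) / 4.1325 = -3.2908.
Interval: -3.2908 ± 0.674 × 0.4919 → [-3.623, -2.959].

[-3.623, -2.959]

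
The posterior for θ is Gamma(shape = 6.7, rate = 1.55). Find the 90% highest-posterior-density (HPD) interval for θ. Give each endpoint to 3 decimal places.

[1.668, 6.878]

The posterior is unimodal and skewed, so the HPD interval has equal density at both endpoints and is the shortest 90% interval.
Solving f(1.668) = f(6.878) with F(6.878) − F(1.668) = 0.90 gives [1.668, 6.878].
For comparison, the equal-tailed interval is [1.988, 7.385]; the HPD is narrower and shifted toward the mode.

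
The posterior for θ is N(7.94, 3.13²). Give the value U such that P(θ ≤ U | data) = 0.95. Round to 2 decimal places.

Need U with P(θ ≤ U) = 0.95: U = 7.94 + z_{0.05}·3.13.
z = 1.645; U = 7.94 + 1.645 × 3.13 = 13.09.

13.09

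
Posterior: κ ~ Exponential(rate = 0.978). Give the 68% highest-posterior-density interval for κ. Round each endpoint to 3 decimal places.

The exponential density is strictly decreasing on [0, ∞), so the HPD interval is anchored at 0: [0, q] with P(κ ≤ q) = 0.68.
q = −ln(1 − 0.68) / 0.978 = 1.1394 / 0.978 = 1.165.

[0.000, 1.165]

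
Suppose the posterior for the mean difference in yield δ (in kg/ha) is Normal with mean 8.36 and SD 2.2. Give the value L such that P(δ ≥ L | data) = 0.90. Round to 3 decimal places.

5.541

Need L with P(δ ≥ L) = 0.90: L = 8.36 − z_{0.1}·2.2.
z = 1.282; L = 8.36 − 1.282 × 2.2 = 5.541.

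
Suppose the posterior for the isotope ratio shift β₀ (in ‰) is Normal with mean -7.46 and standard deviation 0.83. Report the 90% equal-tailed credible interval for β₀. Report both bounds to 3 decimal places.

[-8.825, -6.095]

The posterior is symmetric, so the 90% equal-tailed interval is β₀ = -7.46 ± z·0.83 with z = 1.645.
Half-width: 1.645 × 0.83 = 1.365.
-7.46 − 1.365 = -8.825; -7.46 + 1.365 = -6.095.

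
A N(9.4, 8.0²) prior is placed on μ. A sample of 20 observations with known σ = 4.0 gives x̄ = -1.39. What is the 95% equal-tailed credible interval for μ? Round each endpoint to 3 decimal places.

Posterior precision = 1/8.0² + 20/4.0² = 0.0156 + 1.2500 = 1.2656, so posterior SD = 0.8889.
Posterior mean = (9.4/8.0² + 20·-1.39/4.0²) / 1.2656 = -1.2568.
Interval: -1.2568 ± 1.960 × 0.8889 → [-2.999, 0.485].

[-2.999, 0.485]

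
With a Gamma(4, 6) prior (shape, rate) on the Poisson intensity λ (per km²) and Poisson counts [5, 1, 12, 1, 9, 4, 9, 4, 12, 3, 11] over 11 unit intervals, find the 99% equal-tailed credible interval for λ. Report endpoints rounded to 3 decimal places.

[3.210, 5.834]

Posterior: Gamma(4+71, 6+11) = Gamma(75, 17) (shape, rate).
Equal-tailed 99% interval: Gamma(75, 17) quantiles at 0.005 and 0.995.
Posterior mean ≈ 4.412, SD ≈ 0.509; a Normal approximation gives roughly [3.100, 5.724].
Exact: lower = 3.210; upper = 5.834.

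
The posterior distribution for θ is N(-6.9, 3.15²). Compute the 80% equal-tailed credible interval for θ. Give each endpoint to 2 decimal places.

[-10.94, -2.86]

The posterior is symmetric, so the 80% equal-tailed interval is θ = -6.9 ± z·3.15 with z = 1.282.
Half-width: 1.282 × 3.15 = 4.04.
-6.9 − 4.04 = -10.94; -6.9 + 4.04 = -2.86.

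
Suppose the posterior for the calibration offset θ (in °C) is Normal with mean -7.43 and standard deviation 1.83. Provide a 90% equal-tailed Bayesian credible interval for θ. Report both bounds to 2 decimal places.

[-10.44, -4.42]

The posterior is symmetric, so the 90% equal-tailed interval is θ = -7.43 ± z·1.83 with z = 1.645.
Half-width: 1.645 × 1.83 = 3.01.
-7.43 − 3.01 = -10.44; -7.43 + 3.01 = -4.42.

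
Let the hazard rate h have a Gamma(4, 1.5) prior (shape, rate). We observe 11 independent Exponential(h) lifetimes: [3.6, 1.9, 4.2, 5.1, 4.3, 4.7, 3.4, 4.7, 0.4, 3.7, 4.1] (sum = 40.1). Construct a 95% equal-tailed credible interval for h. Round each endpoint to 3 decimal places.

Posterior: Gamma(4+11, 1.5+40.1) = Gamma(15, 41.6) (shape, rate).
Equal-tailed 95% interval: Gamma(15, 41.6) quantiles at 0.025 and 0.975.
Posterior mean ≈ 0.361, SD ≈ 0.093; a Normal approximation gives roughly [0.178, 0.543].
Exact: lower = 0.202; upper = 0.565.

[0.202, 0.565]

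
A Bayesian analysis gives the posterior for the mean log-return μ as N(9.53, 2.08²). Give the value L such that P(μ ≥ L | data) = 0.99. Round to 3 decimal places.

4.691

Need L with P(μ ≥ L) = 0.99: L = 9.53 − z_{0.01}·2.08.
z = 2.326; L = 9.53 − 2.326 × 2.08 = 4.691.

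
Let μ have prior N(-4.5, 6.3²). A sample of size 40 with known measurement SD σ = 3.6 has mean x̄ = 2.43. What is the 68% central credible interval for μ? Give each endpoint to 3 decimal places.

[1.810, 2.938]

Posterior precision = 1/6.3² + 40/3.6² = 0.0252 + 3.0864 = 3.1116, so posterior SD = 0.5669.
Posterior mean = (-4.5/6.3² + 40·2.43/3.6²) / 3.1116 = 2.3739.
Interval: 2.3739 ± 0.994 × 0.5669 → [1.810, 2.938].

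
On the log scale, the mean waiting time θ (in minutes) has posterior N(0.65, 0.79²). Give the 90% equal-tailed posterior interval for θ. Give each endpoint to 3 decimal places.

[0.522, 7.025]

On the log scale the 90% interval is 0.65 ± 1.645 × 0.79 = [-0.6494, 1.9494].
Exponentiate: [e^-0.6494, e^1.9494] = [0.522, 7.025].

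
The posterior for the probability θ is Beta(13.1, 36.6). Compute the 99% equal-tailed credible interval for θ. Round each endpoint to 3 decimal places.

[0.125, 0.438]

Posterior: Beta(13.1, 36.6).
Equal-tailed 99% interval: the 0.005 and 0.995 quantiles of Beta(13.1, 36.6).
Posterior mean ≈ 0.264, SD ≈ 0.062; a Normal approximation gives roughly [0.104, 0.423].
Exact: F⁻¹(0.005) = 0.125; F⁻¹(0.995) = 0.438.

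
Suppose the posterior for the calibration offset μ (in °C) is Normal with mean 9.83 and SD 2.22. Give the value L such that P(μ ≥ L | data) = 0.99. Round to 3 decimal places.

Need L with P(μ ≥ L) = 0.99: L = 9.83 − z_{0.01}·2.22.
z = 2.326; L = 9.83 − 2.326 × 2.22 = 4.666.

4.666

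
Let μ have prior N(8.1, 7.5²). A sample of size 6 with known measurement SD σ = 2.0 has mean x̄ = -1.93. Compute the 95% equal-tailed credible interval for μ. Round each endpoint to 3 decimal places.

[-3.403, -0.222]

Posterior precision = 1/7.5² + 6/2.0² = 0.0178 + 1.5000 = 1.5178, so posterior SD = 0.8117.
Posterior mean = (8.1/7.5² + 6·-1.93/2.0²) / 1.5178 = -1.8125.
Interval: -1.8125 ± 1.960 × 0.8117 → [-3.403, -0.222].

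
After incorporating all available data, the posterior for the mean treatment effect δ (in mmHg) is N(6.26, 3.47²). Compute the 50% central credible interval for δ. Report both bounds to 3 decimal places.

The posterior is symmetric, so the 50% equal-tailed interval is δ = 6.26 ± z·3.47 with z = 0.674.
Half-width: 0.674 × 3.47 = 2.340.
6.26 − 2.340 = 3.920; 6.26 + 2.340 = 8.600.

[3.920, 8.600]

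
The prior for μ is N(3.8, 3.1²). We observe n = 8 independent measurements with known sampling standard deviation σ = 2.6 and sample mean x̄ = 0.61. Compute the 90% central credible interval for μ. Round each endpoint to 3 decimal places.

Posterior precision = 1/3.1² + 8/2.6² = 0.1041 + 1.1834 = 1.2875, so posterior SD = 0.8813.
Posterior mean = (3.8/3.1² + 8·0.61/2.6²) / 1.2875 = 0.8678.
Interval: 0.8678 ± 1.645 × 0.8813 → [-0.582, 2.317].

[-0.582, 2.317]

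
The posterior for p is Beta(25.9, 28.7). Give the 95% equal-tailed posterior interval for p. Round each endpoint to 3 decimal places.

[0.345, 0.606]

Posterior: Beta(25.9, 28.7).
Equal-tailed 95% interval: the 0.025 and 0.975 quantiles of Beta(25.9, 28.7).
Posterior mean ≈ 0.474, SD ≈ 0.067; a Normal approximation gives roughly [0.343, 0.606].
Exact: F⁻¹(0.025) = 0.345; F⁻¹(0.975) = 0.606.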